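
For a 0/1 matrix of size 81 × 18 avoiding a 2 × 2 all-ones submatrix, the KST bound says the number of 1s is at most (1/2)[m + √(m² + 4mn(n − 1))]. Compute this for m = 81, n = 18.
z(81, 18; 2, 2) ≤ (1/2)[81 + √(81² + 4·81·18·17)] = (1/2)[81 + √105705] = 203.0615

Kővári–Sós–Turán: let r_1, ..., r_81 be the row sums and z = Σ r_i the total number of 1s. Each pair of columns can share at most one row with both entries 1 (else a 2×2 all-ones block appears), so Σ_i C(r_i, 2) ≤ C(18, 2) = 153. By convexity Σ_i C(r_i, 2) ≥ 81·C(z/81, 2) = z(z − 81)/(2·81), giving z² − 81z − 81·18·17 ≤ 0 and hence z ≤ (1/2)[81 + √(6561 + 4·24786)] = (1/2)[81 + √105705] ≈ (1/2)(81 + 325.1231) = 203.0615.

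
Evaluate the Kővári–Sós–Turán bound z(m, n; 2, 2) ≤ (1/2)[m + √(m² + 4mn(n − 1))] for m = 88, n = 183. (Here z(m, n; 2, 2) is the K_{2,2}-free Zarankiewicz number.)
z(88, 183; 2, 2) ≤ (1/2)[88 + √(88² + 4·88·183·182)] = (1/2)[88 + √11731456] = 1756.5607

Kővári–Sós–Turán: let r_1, ..., r_88 be the row sums and z = Σ r_i the total number of 1s. Each pair of columns can share at most one row with both entries 1 (else a 2×2 all-ones block appears), so Σ_i C(r_i, 2) ≤ C(183, 2) = 16653. By convexity Σ_i C(r_i, 2) ≥ 88·C(z/88, 2) = z(z − 88)/(2·88), giving z² − 88z − 88·183·182 ≤ 0 and hence z ≤ (1/2)[88 + √(7744 + 4·2930928)] = (1/2)[88 + √11731456] ≈ (1/2)(88 + 3425.1213) = 1756.5607.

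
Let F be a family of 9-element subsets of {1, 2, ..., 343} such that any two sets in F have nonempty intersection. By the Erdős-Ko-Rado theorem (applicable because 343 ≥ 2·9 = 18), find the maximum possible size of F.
max |F| = C(342, 8) = 4274341943967810

The Erdős-Ko-Rado theorem states: for n ≥ 2k, an intersecting family of k-subsets of an n-element set has size at most C(n − 1, k − 1), with equality for 'star' families {A ⊆ [n] : |A| = k, i ∈ A} (fix an element i). For n = 343, k = 9: C(342, 8) = 4274341943967810.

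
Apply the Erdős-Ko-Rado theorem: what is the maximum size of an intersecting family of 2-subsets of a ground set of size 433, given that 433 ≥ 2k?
max |F| = C(432, 1) = 432

Erdős-Ko-Rado (1961): when n ≥ 2k, max |F| = C(n−1, k−1). The bound is attained by the star {A : i ∈ A} for any fixed i ∈ [n]. Here C(433−1, 2−1) = C(432, 1) = 432.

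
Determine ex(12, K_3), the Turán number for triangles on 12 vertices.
ex(12, K_3) = ⌊12^2/4⌋ = 36

Mantel (1907): a triangle-free graph on n vertices has at most ⌊n^2/4⌋ edges, with equality for the complete bipartite graph K_{⌊n/2⌋, ⌈n/2⌉}. For n = 12: ⌊12^2/4⌋ = ⌊144/4⌋ = 36. The extremal graph is K_{6, 6}, which has 6·6 = 36 edges.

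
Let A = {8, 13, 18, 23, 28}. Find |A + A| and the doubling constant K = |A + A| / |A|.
K = |A + A| / |A| = 9/5

Enumerate A + A = {a + b : a, b ∈ A}. With |A| = 5, there are |A|^2 = 25 ordered sum pairs; collecting distinct values, A + A = {16, 21, 26, 31, 36, 41, 46, 51, 56}, so |A + A| = 9. Thus K = 9/5. Here |A + A| = 2|A| − 1 = 9, the minimum possible — so K = 9/5 is minimal, which holds iff A is an arithmetic progression.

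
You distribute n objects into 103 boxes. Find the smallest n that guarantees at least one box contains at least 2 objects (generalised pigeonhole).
n = (2 − 1)·103 + 1 = 104

By the generalised pigeonhole principle, to guarantee some box contains ≥ r objects we need more than (r − 1) · k objects total. Threshold: n = (r − 1) · k + 1. With r = 2 and k = 103: n = 1 · 103 + 1 = 103 + 1 = 104. For n = 103 = 1 · 103, we can put exactly 1 objects in every box, avoiding 2 in any single one — so 104 is tight.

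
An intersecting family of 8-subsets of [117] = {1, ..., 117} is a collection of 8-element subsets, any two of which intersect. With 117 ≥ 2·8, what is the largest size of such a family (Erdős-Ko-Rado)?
max |F| = C(116, 7) = 46627515440

Erdős-Ko-Rado (1961): when n ≥ 2k, max |F| = C(n−1, k−1). The bound is attained by the star {A : i ∈ A} for any fixed i ∈ [n]. Here C(117−1, 8−1) = C(116, 7) = 46627515440.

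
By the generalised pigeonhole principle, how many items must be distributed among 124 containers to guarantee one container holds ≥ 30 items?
n = (30 − 1)·124 + 1 = 3597

By the generalised pigeonhole principle, to guarantee some box contains ≥ r objects we need more than (r − 1) · k objects total. Threshold: n = (r − 1) · k + 1. With r = 30 and k = 124: n = 29 · 124 + 1 = 3596 + 1 = 3597. For n = 3596 = 29 · 124, we can put exactly 29 objects in every box, avoiding 30 in any single one — so 3597 is tight.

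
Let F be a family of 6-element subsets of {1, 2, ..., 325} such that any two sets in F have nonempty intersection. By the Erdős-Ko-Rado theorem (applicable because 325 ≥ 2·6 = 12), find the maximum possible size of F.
max |F| = C(324, 5) = 28845440064

The Erdős-Ko-Rado theorem states: for n ≥ 2k, an intersecting family of k-subsets of an n-element set has size at most C(n − 1, k − 1), with equality for 'star' families {A ⊆ [n] : |A| = k, i ∈ A} (fix an element i). For n = 325, k = 6: C(324, 5) = 28845440064.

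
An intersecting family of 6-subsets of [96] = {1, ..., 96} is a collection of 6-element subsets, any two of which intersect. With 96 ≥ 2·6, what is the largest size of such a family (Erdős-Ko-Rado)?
max |F| = C(95, 5) = 57940519

Erdős-Ko-Rado (1961): when n ≥ 2k, max |F| = C(n−1, k−1). The bound is attained by the star {A : i ∈ A} for any fixed i ∈ [n]. Here C(96−1, 6−1) = C(95, 5) = 57940519.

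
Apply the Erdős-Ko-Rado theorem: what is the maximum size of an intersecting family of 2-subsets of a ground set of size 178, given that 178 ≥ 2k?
max |F| = C(177, 1) = 177

Erdős-Ko-Rado (1961): when n ≥ 2k, max |F| = C(n−1, k−1). The bound is attained by the star {A : i ∈ A} for any fixed i ∈ [n]. Here C(178−1, 2−1) = C(177, 1) = 177.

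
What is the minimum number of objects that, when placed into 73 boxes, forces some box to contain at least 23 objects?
n = (23 − 1)·73 + 1 = 1607

By the generalised pigeonhole principle, to guarantee some box contains ≥ r objects we need more than (r − 1) · k objects total. Threshold: n = (r − 1) · k + 1. With r = 23 and k = 73: n = 22 · 73 + 1 = 1606 + 1 = 1607. For n = 1606 = 22 · 73, we can put exactly 22 objects in every box, avoiding 23 in any single one — so 1607 is tight.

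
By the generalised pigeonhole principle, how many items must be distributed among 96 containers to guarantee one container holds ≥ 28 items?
n = (28 − 1)·96 + 1 = 2593

By the generalised pigeonhole principle, to guarantee some box contains ≥ r objects we need more than (r − 1) · k objects total. Threshold: n = (r − 1) · k + 1. With r = 28 and k = 96: n = 27 · 96 + 1 = 2592 + 1 = 2593. For n = 2592 = 27 · 96, we can put exactly 27 objects in every box, avoiding 28 in any single one — so 2593 is tight.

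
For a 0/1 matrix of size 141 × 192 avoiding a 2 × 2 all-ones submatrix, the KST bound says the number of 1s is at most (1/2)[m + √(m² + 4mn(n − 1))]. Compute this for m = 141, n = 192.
z(141, 192; 2, 2) ≤ (1/2)[141 + √(141² + 4·141·192·191)] = (1/2)[141 + √20702889] = 2345.5214

Kővári–Sós–Turán: let r_1, ..., r_141 be the row sums and z = Σ r_i the total number of 1s. Each pair of columns can share at most one row with both entries 1 (else a 2×2 all-ones block appears), so Σ_i C(r_i, 2) ≤ C(192, 2) = 18336. By convexity Σ_i C(r_i, 2) ≥ 141·C(z/141, 2) = z(z − 141)/(2·141), giving z² − 141z − 141·192·191 ≤ 0 and hence z ≤ (1/2)[141 + √(19881 + 4·5170752)] = (1/2)[141 + √20702889] ≈ (1/2)(141 + 4550.0427) = 2345.5214.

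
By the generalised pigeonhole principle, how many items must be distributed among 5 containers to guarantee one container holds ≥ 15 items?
n = (15 − 1)·5 + 1 = 71

By the generalised pigeonhole principle, to guarantee some box contains ≥ r objects we need more than (r − 1) · k objects total. Threshold: n = (r − 1) · k + 1. With r = 15 and k = 5: n = 14 · 5 + 1 = 70 + 1 = 71. For n = 70 = 14 · 5, we can put exactly 14 objects in every box, avoiding 15 in any single one — so 71 is tight.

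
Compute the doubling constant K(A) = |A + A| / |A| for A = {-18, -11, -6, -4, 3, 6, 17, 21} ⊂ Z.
K = |A + A| / |A| = 30/8 = 15/4

Enumerate A + A = {a + b : a, b ∈ A}. With |A| = 8, there are |A|^2 = 64 ordered sum pairs; collecting distinct values, A + A = {-36, -29, -24, -22, -17, -15, -12, -10, -8, -5, -3, -1, 0, 2, 3, 6, 9, 10, 11, 12, 13, 15, 17, 20, 23, 24, 27, 34, 38, 42}, so |A + A| = 30. Thus K = 30/8 = 15/4. For comparison, the minimum possible |A + A| over all 8-element sets is 2·8 − 1 = 15 (so min K = 15/8), attained only by arithmetic progressions.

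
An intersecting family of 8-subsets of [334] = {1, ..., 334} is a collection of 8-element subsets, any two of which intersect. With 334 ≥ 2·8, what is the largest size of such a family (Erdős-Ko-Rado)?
max |F| = C(333, 7) = 84549532139028

Erdős-Ko-Rado (1961): when n ≥ 2k, max |F| = C(n−1, k−1). The bound is attained by the star {A : i ∈ A} for any fixed i ∈ [n]. Here C(334−1, 8−1) = C(333, 7) = 84549532139028.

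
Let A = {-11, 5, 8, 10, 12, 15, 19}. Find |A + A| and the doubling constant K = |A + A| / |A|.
K = |A + A| / |A| = 24/7

Enumerate A + A = {a + b : a, b ∈ A}. With |A| = 7, there are |A|^2 = 49 ordered sum pairs; collecting distinct values, A + A = {-22, -6, -3, -1, 1, 4, 8, 10, 13, 15, 16, 17, 18, 20, 22, 23, 24, 25, 27, 29, 30, 31, 34, 38}, so |A + A| = 24. Thus K = 24/7. For comparison, the minimum possible |A + A| over all 7-element sets is 2·7 − 1 = 13 (so min K = 13/7), attained only by arithmetic progressions.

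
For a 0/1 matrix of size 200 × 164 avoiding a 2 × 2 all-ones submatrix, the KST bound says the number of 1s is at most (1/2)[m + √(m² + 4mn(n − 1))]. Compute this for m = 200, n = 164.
z(200, 164; 2, 2) ≤ (1/2)[200 + √(200² + 4·200·164·163)] = (1/2)[200 + √21425600] = 2414.3898

Kővári–Sós–Turán: let r_1, ..., r_200 be the row sums and z = Σ r_i the total number of 1s. Each pair of columns can share at most one row with both entries 1 (else a 2×2 all-ones block appears), so Σ_i C(r_i, 2) ≤ C(164, 2) = 13366. By convexity Σ_i C(r_i, 2) ≥ 200·C(z/200, 2) = z(z − 200)/(2·200), giving z² − 200z − 200·164·163 ≤ 0 and hence z ≤ (1/2)[200 + √(40000 + 4·5346400)] = (1/2)[200 + √21425600] ≈ (1/2)(200 + 4628.7795) = 2414.3898.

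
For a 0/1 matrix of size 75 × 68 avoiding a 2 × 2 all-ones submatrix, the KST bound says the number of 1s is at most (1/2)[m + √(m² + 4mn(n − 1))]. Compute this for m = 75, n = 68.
z(75, 68; 2, 2) ≤ (1/2)[75 + √(75² + 4·75·68·67)] = (1/2)[75 + √1372425] = 623.2527

Kővári–Sós–Turán: let r_1, ..., r_75 be the row sums and z = Σ r_i the total number of 1s. Each pair of columns can share at most one row with both entries 1 (else a 2×2 all-ones block appears), so Σ_i C(r_i, 2) ≤ C(68, 2) = 2278. By convexity Σ_i C(r_i, 2) ≥ 75·C(z/75, 2) = z(z − 75)/(2·75), giving z² − 75z − 75·68·67 ≤ 0 and hence z ≤ (1/2)[75 + √(5625 + 4·341700)] = (1/2)[75 + √1372425] ≈ (1/2)(75 + 1171.5054) = 623.2527.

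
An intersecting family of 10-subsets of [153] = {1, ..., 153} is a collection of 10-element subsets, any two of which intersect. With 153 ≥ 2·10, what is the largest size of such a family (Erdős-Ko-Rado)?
max |F| = C(152, 9) = 93755645897200

Erdős-Ko-Rado (1961): when n ≥ 2k, max |F| = C(n−1, k−1). The bound is attained by the star {A : i ∈ A} for any fixed i ∈ [n]. Here C(153−1, 10−1) = C(152, 9) = 93755645897200.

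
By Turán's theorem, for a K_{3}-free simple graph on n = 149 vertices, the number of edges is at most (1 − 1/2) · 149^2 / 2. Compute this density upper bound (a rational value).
Turán density bound = (1/2) · 149^2/2 = 22201/4 ≈ 5550.25

Turán's theorem: ex(n, K_{r+1}) is achieved by the complete r-partite Turán graph T(n, r) with parts as balanced as possible, and is at most (1 − 1/r) · n^2/2. For r = 2, n = 149: the density bound is (1/2) · 22201/2 = 22201/4 ≈ 5550.25. The integer-valued extremum is e(T(149, 2)) = 5550, which is strictly less than the density bound 22201/4 since 2 ∤ 149 (the parts of T(149, 2) cannot all be equal).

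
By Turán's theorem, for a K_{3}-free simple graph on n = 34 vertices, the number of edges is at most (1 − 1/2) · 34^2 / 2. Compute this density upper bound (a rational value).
Turán density bound = (1/2) · 34^2/2 = 289

Turán's theorem: ex(n, K_{r+1}) is achieved by the complete r-partite Turán graph T(n, r) with parts as balanced as possible, and is at most (1 − 1/r) · n^2/2. For r = 2, n = 34: the density bound is (1/2) · 1156/2 = 289. Since 2 ∣ 34, the Turán graph T(34, 2) has parts of equal size 17, and its edge count e(T(34, 2)) = 289 attains the density bound exactly.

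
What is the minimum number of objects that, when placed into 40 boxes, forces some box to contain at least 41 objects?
n = (41 − 1)·40 + 1 = 1601

By the generalised pigeonhole principle, to guarantee some box contains ≥ r objects we need more than (r − 1) · k objects total. Threshold: n = (r − 1) · k + 1. With r = 41 and k = 40: n = 40 · 40 + 1 = 1600 + 1 = 1601. For n = 1600 = 40 · 40, we can put exactly 40 objects in every box, avoiding 41 in any single one — so 1601 is tight.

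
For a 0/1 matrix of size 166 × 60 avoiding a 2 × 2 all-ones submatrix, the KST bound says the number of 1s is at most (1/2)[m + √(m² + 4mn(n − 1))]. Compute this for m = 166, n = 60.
z(166, 60; 2, 2) ≤ (1/2)[166 + √(166² + 4·166·60·59)] = (1/2)[166 + √2378116] = 854.0571

Kővári–Sós–Turán: let r_1, ..., r_166 be the row sums and z = Σ r_i the total number of 1s. Each pair of columns can share at most one row with both entries 1 (else a 2×2 all-ones block appears), so Σ_i C(r_i, 2) ≤ C(60, 2) = 1770. By convexity Σ_i C(r_i, 2) ≥ 166·C(z/166, 2) = z(z − 166)/(2·166), giving z² − 166z − 166·60·59 ≤ 0 and hence z ≤ (1/2)[166 + √(27556 + 4·587640)] = (1/2)[166 + √2378116] ≈ (1/2)(166 + 1542.1141) = 854.0571.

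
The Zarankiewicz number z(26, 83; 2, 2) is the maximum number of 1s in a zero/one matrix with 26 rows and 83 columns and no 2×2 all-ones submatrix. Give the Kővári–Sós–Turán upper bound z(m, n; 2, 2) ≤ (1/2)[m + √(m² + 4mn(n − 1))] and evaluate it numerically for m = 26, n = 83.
z(26, 83; 2, 2) ≤ (1/2)[26 + √(26² + 4·26·83·82)] = (1/2)[26 + √708500] = 433.8622

Kővári–Sós–Turán: let r_1, ..., r_26 be the row sums and z = Σ r_i the total number of 1s. Each pair of columns can share at most one row with both entries 1 (else a 2×2 all-ones block appears), so Σ_i C(r_i, 2) ≤ C(83, 2) = 3403. By convexity Σ_i C(r_i, 2) ≥ 26·C(z/26, 2) = z(z − 26)/(2·26), giving z² − 26z − 26·83·82 ≤ 0 and hence z ≤ (1/2)[26 + √(676 + 4·176956)] = (1/2)[26 + √708500] ≈ (1/2)(26 + 841.7244) = 433.8622.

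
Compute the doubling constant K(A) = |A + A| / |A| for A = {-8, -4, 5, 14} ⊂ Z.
K = |A + A| / |A| = 9/4

Enumerate A + A = {a + b : a, b ∈ A}. With |A| = 4, there are |A|^2 = 16 ordered sum pairs; collecting distinct values, A + A = {-16, -12, -8, -3, 1, 6, 10, 19, 28}, so |A + A| = 9. Thus K = 9/4. For comparison, the minimum possible |A + A| over all 4-element sets is 2·4 − 1 = 7 (so min K = 7/4), attained only by arithmetic progressions.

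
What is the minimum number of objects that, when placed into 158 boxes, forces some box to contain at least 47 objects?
n = (47 − 1)·158 + 1 = 7269

By the generalised pigeonhole principle, to guarantee some box contains ≥ r objects we need more than (r − 1) · k objects total. Threshold: n = (r − 1) · k + 1. With r = 47 and k = 158: n = 46 · 158 + 1 = 7268 + 1 = 7269. For n = 7268 = 46 · 158, we can put exactly 46 objects in every box, avoiding 47 in any single one — so 7269 is tight.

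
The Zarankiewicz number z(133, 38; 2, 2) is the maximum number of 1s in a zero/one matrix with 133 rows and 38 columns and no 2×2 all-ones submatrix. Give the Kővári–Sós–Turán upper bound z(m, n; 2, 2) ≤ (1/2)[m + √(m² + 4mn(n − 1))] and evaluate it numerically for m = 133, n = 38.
z(133, 38; 2, 2) ≤ (1/2)[133 + √(133² + 4·133·38·37)] = (1/2)[133 + √765681] = 504.016

Kővári–Sós–Turán: let r_1, ..., r_133 be the row sums and z = Σ r_i the total number of 1s. Each pair of columns can share at most one row with both entries 1 (else a 2×2 all-ones block appears), so Σ_i C(r_i, 2) ≤ C(38, 2) = 703. By convexity Σ_i C(r_i, 2) ≥ 133·C(z/133, 2) = z(z − 133)/(2·133), giving z² − 133z − 133·38·37 ≤ 0 and hence z ≤ (1/2)[133 + √(17689 + 4·186998)] = (1/2)[133 + √765681] ≈ (1/2)(133 + 875.032) = 504.016.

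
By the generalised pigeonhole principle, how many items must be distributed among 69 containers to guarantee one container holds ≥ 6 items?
n = (6 − 1)·69 + 1 = 346

By the generalised pigeonhole principle, to guarantee some box contains ≥ r objects we need more than (r − 1) · k objects total. Threshold: n = (r − 1) · k + 1. With r = 6 and k = 69: n = 5 · 69 + 1 = 345 + 1 = 346. For n = 345 = 5 · 69, we can put exactly 5 objects in every box, avoiding 6 in any single one — so 346 is tight.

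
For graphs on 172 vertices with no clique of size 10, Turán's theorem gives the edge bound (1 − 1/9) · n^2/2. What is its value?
Turán density bound = (8/9) · 172^2/2 = 118336/9 ≈ 13148.4444

Turán's theorem: ex(n, K_{r+1}) is achieved by the complete r-partite Turán graph T(n, r) with parts as balanced as possible, and is at most (1 − 1/r) · n^2/2. For r = 9, n = 172: the density bound is (8/9) · 29584/2 = 118336/9 ≈ 13148.4444. The integer-valued extremum is e(T(172, 9)) = 13148, which is strictly less than the density bound 118336/9 since 9 ∤ 172 (the parts of T(172, 9) cannot all be equal).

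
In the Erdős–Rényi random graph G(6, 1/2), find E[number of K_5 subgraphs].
E[# K_5] = C(6, 5) · (1/2)^C(5, 2) = 6 / 2^10 = 3/512 ≈ 0.005859

For each 5-subset S of vertices (there are C(6, 5) = 6 such S), let X_S = 1 if S induces a K_5 (all C(5, 2) = 10 edges present). Then P(X_S = 1) = (1/2)^10 = 1/1024. By linearity of expectation, E[# K_5] = C(6, 5) · (1/2)^10 = 6 / 1024 = 3/512 ≈ 0.005859.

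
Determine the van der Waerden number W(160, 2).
W(160, 2) = 160 + 1 = 161

A 2-term AP is any pair of integers, so a monochromatic 2-AP exists iff some colour is used at least twice. With 160 colours, the colouring i ↦ i on {1, ..., 160} uses each colour once, avoiding any monochromatic pair, so W(160, 2) > 160. For {1, ..., 161}, pigeonhole forces two integers of the same colour, which form a monochromatic 2-AP. Hence W(160, 2) = 161.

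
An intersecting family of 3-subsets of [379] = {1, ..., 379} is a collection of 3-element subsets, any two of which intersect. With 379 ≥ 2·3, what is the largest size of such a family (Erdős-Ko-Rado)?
max |F| = C(378, 2) = 71253

The Erdős-Ko-Rado theorem states: for n ≥ 2k, an intersecting family of k-subsets of an n-element set has size at most C(n − 1, k − 1), with equality for 'star' families {A ⊆ [n] : |A| = k, i ∈ A} (fix an element i). For n = 379, k = 3: C(378, 2) = 71253.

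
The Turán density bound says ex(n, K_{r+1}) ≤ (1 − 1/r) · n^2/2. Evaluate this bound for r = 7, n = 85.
Turán density bound = (6/7) · 85^2/2 = 21675/7 ≈ 3096.4286

Turán's theorem: ex(n, K_{r+1}) is achieved by the complete r-partite Turán graph T(n, r) with parts as balanced as possible, and is at most (1 − 1/r) · n^2/2. For r = 7, n = 85: the density bound is (6/7) · 7225/2 = 21675/7 ≈ 3096.4286. The integer-valued extremum is e(T(85, 7)) = 3096, which is strictly less than the density bound 21675/7 since 7 ∤ 85 (the parts of T(85, 7) cannot all be equal).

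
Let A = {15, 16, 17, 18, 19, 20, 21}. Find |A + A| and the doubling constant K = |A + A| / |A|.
K = |A + A| / |A| = 13/7

Enumerate A + A = {a + b : a, b ∈ A}. With |A| = 7, there are |A|^2 = 49 ordered sum pairs; collecting distinct values, A + A = {30, 31, 32, 33, 34, 35, 36, 37, 38, 39, 40, 41, 42}, so |A + A| = 13. Thus K = 13/7. Here |A + A| = 2|A| − 1 = 13, the minimum possible — so K = 13/7 is minimal, which holds iff A is an arithmetic progression.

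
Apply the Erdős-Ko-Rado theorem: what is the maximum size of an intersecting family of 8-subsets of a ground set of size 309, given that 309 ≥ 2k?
max |F| = C(308, 7) = 48708300469488

The Erdős-Ko-Rado theorem states: for n ≥ 2k, an intersecting family of k-subsets of an n-element set has size at most C(n − 1, k − 1), with equality for 'star' families {A ⊆ [n] : |A| = k, i ∈ A} (fix an element i). For n = 309, k = 8: C(308, 7) = 48708300469488.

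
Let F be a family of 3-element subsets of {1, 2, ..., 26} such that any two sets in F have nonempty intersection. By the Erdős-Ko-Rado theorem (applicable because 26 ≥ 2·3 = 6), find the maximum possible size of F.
max |F| = C(25, 2) = 300

Erdős-Ko-Rado (1961): when n ≥ 2k, max |F| = C(n−1, k−1). The bound is attained by the star {A : i ∈ A} for any fixed i ∈ [n]. Here C(26−1, 3−1) = C(25, 2) = 300.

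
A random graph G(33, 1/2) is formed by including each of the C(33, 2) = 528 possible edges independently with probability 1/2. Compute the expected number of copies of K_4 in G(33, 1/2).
E[# K_4] = C(33, 4) · (1/2)^C(4, 2) = 40920 / 2^6 = 5115/8 = 639.375

For each 4-subset S of vertices (there are C(33, 4) = 40920 such S), let X_S = 1 if S induces a K_4 (all C(4, 2) = 6 edges present). Then P(X_S = 1) = (1/2)^6 = 1/64. By linearity of expectation, E[# K_4] = C(33, 4) · (1/2)^6 = 40920 / 64 = 5115/8 = 639.375.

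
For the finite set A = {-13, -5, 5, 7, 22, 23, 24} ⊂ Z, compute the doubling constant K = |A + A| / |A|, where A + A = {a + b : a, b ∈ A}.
K = |A + A| / |A| = 25/7

Enumerate A + A = {a + b : a, b ∈ A}. With |A| = 7, there are |A|^2 = 49 ordered sum pairs; collecting distinct values, A + A = {-26, -18, -10, -8, -6, 0, 2, 9, 10, 11, 12, 14, 17, 18, 19, 27, 28, 29, 30, 31, 44, 45, 46, 47, 48}, so |A + A| = 25. Thus K = 25/7. For comparison, the minimum possible |A + A| over all 7-element sets is 2·7 − 1 = 13 (so min K = 13/7), attained only by arithmetic progressions.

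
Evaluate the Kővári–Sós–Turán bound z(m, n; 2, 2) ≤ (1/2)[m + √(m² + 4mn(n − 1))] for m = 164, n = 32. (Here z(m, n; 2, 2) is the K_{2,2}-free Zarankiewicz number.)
z(164, 32; 2, 2) ≤ (1/2)[164 + √(164² + 4·164·32·31)] = (1/2)[164 + √677648] = 493.5969

Kővári–Sós–Turán: let r_1, ..., r_164 be the row sums and z = Σ r_i the total number of 1s. Each pair of columns can share at most one row with both entries 1 (else a 2×2 all-ones block appears), so Σ_i C(r_i, 2) ≤ C(32, 2) = 496. By convexity Σ_i C(r_i, 2) ≥ 164·C(z/164, 2) = z(z − 164)/(2·164), giving z² − 164z − 164·32·31 ≤ 0 and hence z ≤ (1/2)[164 + √(26896 + 4·162688)] = (1/2)[164 + √677648] ≈ (1/2)(164 + 823.1938) = 493.5969.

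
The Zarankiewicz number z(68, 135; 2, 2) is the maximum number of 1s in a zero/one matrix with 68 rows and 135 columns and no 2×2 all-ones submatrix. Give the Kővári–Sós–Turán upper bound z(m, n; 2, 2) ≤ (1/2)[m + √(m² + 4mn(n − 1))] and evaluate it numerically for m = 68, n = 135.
z(68, 135; 2, 2) ≤ (1/2)[68 + √(68² + 4·68·135·134)] = (1/2)[68 + √4925104] = 1143.6288

Kővári–Sós–Turán: let r_1, ..., r_68 be the row sums and z = Σ r_i the total number of 1s. Each pair of columns can share at most one row with both entries 1 (else a 2×2 all-ones block appears), so Σ_i C(r_i, 2) ≤ C(135, 2) = 9045. By convexity Σ_i C(r_i, 2) ≥ 68·C(z/68, 2) = z(z − 68)/(2·68), giving z² − 68z − 68·135·134 ≤ 0 and hence z ≤ (1/2)[68 + √(4624 + 4·1230120)] = (1/2)[68 + √4925104] ≈ (1/2)(68 + 2219.2575) = 1143.6288.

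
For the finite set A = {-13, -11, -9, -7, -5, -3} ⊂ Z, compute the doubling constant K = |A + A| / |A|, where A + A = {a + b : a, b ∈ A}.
K = |A + A| / |A| = 11/6

Enumerate A + A = {a + b : a, b ∈ A}. With |A| = 6, there are |A|^2 = 36 ordered sum pairs; collecting distinct values, A + A = {-26, -24, -22, -20, -18, -16, -14, -12, -10, -8, -6}, so |A + A| = 11. Thus K = 11/6. Here |A + A| = 2|A| − 1 = 11, the minimum possible — so K = 11/6 is minimal, which holds iff A is an arithmetic progression.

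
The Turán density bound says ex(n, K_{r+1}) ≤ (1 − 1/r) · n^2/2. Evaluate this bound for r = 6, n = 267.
Turán density bound = (5/6) · 267^2/2 = 118815/4 ≈ 29703.75

Turán's theorem: ex(n, K_{r+1}) is achieved by the complete r-partite Turán graph T(n, r) with parts as balanced as possible, and is at most (1 − 1/r) · n^2/2. For r = 6, n = 267: the density bound is (5/6) · 71289/2 = 118815/4 ≈ 29703.75. The integer-valued extremum is e(T(267, 6)) = 29703, which is strictly less than the density bound 118815/4 since 6 ∤ 267 (the parts of T(267, 6) cannot all be equal).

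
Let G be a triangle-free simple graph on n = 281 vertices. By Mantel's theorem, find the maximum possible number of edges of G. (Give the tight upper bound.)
ex(281, K_3) = ⌊281^2/4⌋ = 19740

Mantel (1907): a triangle-free graph on n vertices has at most ⌊n^2/4⌋ edges, with equality for the complete bipartite graph K_{⌊n/2⌋, ⌈n/2⌉}. For n = 281: ⌊281^2/4⌋ = ⌊78961/4⌋ = 19740. The extremal graph is K_{140, 141}, which has 140·141 = 19740 edges.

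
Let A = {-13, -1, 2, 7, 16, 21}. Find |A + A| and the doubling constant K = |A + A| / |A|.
K = |A + A| / |A| = 20/6 = 10/3

Enumerate A + A = {a + b : a, b ∈ A}. With |A| = 6, there are |A|^2 = 36 ordered sum pairs; collecting distinct values, A + A = {-26, -14, -11, -6, -2, 1, 3, 4, 6, 8, 9, 14, 15, 18, 20, 23, 28, 32, 37, 42}, so |A + A| = 20. Thus K = 20/6 = 10/3. For comparison, the minimum possible |A + A| over all 6-element sets is 2·6 − 1 = 11 (so min K = 11/6), attained only by arithmetic progressions.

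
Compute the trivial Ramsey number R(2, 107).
R(2, 107) = 107

R(2, k) = k for all k ≥ 2: in a 2-colouring of K_k, either some edge is red (a red K_2) or all edges are blue (a blue K_k). And K_{106} coloured all-blue has no blue K_107, so R(2, 107) > 106. Hence R(2, 107) = 107.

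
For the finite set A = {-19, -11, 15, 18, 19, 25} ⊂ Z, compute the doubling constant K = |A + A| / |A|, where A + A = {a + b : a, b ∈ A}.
K = |A + A| / |A| = 21/6 = 7/2

Enumerate A + A = {a + b : a, b ∈ A}. With |A| = 6, there are |A|^2 = 36 ordered sum pairs; collecting distinct values, A + A = {-38, -30, -22, -4, -1, 0, 4, 6, 7, 8, 14, 30, 33, 34, 36, 37, 38, 40, 43, 44, 50}, so |A + A| = 21. Thus K = 21/6 = 7/2. For comparison, the minimum possible |A + A| over all 6-element sets is 2·6 − 1 = 11 (so min K = 11/6), attained only by arithmetic progressions.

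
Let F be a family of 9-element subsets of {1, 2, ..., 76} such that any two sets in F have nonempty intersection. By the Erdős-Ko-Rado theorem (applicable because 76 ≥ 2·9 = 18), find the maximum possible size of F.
max |F| = C(75, 8) = 16871053725

Erdős-Ko-Rado (1961): when n ≥ 2k, max |F| = C(n−1, k−1). The bound is attained by the star {A : i ∈ A} for any fixed i ∈ [n]. Here C(76−1, 9−1) = C(75, 8) = 16871053725.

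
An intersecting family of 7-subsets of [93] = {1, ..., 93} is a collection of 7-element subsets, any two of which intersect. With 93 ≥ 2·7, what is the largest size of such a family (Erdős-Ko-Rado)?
max |F| = C(92, 6) = 713068356

Erdős-Ko-Rado (1961): when n ≥ 2k, max |F| = C(n−1, k−1). The bound is attained by the star {A : i ∈ A} for any fixed i ∈ [n]. Here C(93−1, 7−1) = C(92, 6) = 713068356.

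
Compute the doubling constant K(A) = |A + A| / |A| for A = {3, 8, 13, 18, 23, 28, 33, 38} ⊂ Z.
K = |A + A| / |A| = 15/8

Enumerate A + A = {a + b : a, b ∈ A}. With |A| = 8, there are |A|^2 = 64 ordered sum pairs; collecting distinct values, A + A = {6, 11, 16, 21, 26, 31, 36, 41, 46, 51, 56, 61, 66, 71, 76}, so |A + A| = 15. Thus K = 15/8. Here |A + A| = 2|A| − 1 = 15, the minimum possible — so K = 15/8 is minimal, which holds iff A is an arithmetic progression.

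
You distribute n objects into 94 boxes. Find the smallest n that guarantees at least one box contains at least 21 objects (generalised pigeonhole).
n = (21 − 1)·94 + 1 = 1881

By the generalised pigeonhole principle, to guarantee some box contains ≥ r objects we need more than (r − 1) · k objects total. Threshold: n = (r − 1) · k + 1. With r = 21 and k = 94: n = 20 · 94 + 1 = 1880 + 1 = 1881. For n = 1880 = 20 · 94, we can put exactly 20 objects in every box, avoiding 21 in any single one — so 1881 is tight.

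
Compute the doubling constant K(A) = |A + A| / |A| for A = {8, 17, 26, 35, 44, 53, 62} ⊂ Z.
K = |A + A| / |A| = 13/7

Enumerate A + A = {a + b : a, b ∈ A}. With |A| = 7, there are |A|^2 = 49 ordered sum pairs; collecting distinct values, A + A = {16, 25, 34, 43, 52, 61, 70, 79, 88, 97, 106, 115, 124}, so |A + A| = 13. Thus K = 13/7. Here |A + A| = 2|A| − 1 = 13, the minimum possible — so K = 13/7 is minimal, which holds iff A is an arithmetic progression.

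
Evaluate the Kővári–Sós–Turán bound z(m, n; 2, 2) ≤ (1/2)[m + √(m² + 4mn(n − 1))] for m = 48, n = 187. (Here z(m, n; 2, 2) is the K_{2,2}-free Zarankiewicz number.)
z(48, 187; 2, 2) ≤ (1/2)[48 + √(48² + 4·48·187·186)] = (1/2)[48 + √6680448] = 1316.3281

Kővári–Sós–Turán: let r_1, ..., r_48 be the row sums and z = Σ r_i the total number of 1s. Each pair of columns can share at most one row with both entries 1 (else a 2×2 all-ones block appears), so Σ_i C(r_i, 2) ≤ C(187, 2) = 17391. By convexity Σ_i C(r_i, 2) ≥ 48·C(z/48, 2) = z(z − 48)/(2·48), giving z² − 48z − 48·187·186 ≤ 0 and hence z ≤ (1/2)[48 + √(2304 + 4·1669536)] = (1/2)[48 + √6680448] ≈ (1/2)(48 + 2584.6563) = 1316.3281.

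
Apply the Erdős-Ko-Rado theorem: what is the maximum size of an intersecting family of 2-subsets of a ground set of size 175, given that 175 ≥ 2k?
max |F| = C(174, 1) = 174

The Erdős-Ko-Rado theorem states: for n ≥ 2k, an intersecting family of k-subsets of an n-element set has size at most C(n − 1, k − 1), with equality for 'star' families {A ⊆ [n] : |A| = k, i ∈ A} (fix an element i). For n = 175, k = 2: C(174, 1) = 174.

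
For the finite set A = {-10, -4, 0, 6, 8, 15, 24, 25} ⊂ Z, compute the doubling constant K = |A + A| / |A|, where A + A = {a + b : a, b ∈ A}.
K = |A + A| / |A| = 31/8

Enumerate A + A = {a + b : a, b ∈ A}. With |A| = 8, there are |A|^2 = 64 ordered sum pairs; collecting distinct values, A + A = {-20, -14, -10, -8, -4, -2, 0, 2, 4, 5, 6, 8, 11, 12, 14, 15, 16, 20, 21, 23, 24, 25, 30, 31, 32, 33, 39, 40, 48, 49, 50}, so |A + A| = 31. Thus K = 31/8. For comparison, the minimum possible |A + A| over all 8-element sets is 2·8 − 1 = 15 (so min K = 15/8), attained only by arithmetic progressions.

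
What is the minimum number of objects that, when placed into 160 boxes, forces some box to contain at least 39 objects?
n = (39 − 1)·160 + 1 = 6081

By the generalised pigeonhole principle, to guarantee some box contains ≥ r objects we need more than (r − 1) · k objects total. Threshold: n = (r − 1) · k + 1. With r = 39 and k = 160: n = 38 · 160 + 1 = 6080 + 1 = 6081. For n = 6080 = 38 · 160, we can put exactly 38 objects in every box, avoiding 39 in any single one — so 6081 is tight.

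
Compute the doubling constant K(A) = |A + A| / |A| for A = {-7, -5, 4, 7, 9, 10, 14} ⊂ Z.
K = |A + A| / |A| = 25/7

Enumerate A + A = {a + b : a, b ∈ A}. With |A| = 7, there are |A|^2 = 49 ordered sum pairs; collecting distinct values, A + A = {-14, -12, -10, -3, -1, 0, 2, 3, 4, 5, 7, 8, 9, 11, 13, 14, 16, 17, 18, 19, 20, 21, 23, 24, 28}, so |A + A| = 25. Thus K = 25/7. For comparison, the minimum possible |A + A| over all 7-element sets is 2·7 − 1 = 13 (so min K = 13/7), attained only by arithmetic progressions.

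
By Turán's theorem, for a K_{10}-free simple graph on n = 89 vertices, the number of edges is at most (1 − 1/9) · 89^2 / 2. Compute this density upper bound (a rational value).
Turán density bound = (8/9) · 89^2/2 = 31684/9 ≈ 3520.4444

Turán's theorem: ex(n, K_{r+1}) is achieved by the complete r-partite Turán graph T(n, r) with parts as balanced as possible, and is at most (1 − 1/r) · n^2/2. For r = 9, n = 89: the density bound is (8/9) · 7921/2 = 31684/9 ≈ 3520.4444. The integer-valued extremum is e(T(89, 9)) = 3520, which is strictly less than the density bound 31684/9 since 9 ∤ 89 (the parts of T(89, 9) cannot all be equal).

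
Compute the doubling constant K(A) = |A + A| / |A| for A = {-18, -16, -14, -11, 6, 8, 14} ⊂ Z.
K = |A + A| / |A| = 25/7

Enumerate A + A = {a + b : a, b ∈ A}. With |A| = 7, there are |A|^2 = 49 ordered sum pairs; collecting distinct values, A + A = {-36, -34, -32, -30, -29, -28, -27, -25, -22, -12, -10, -8, -6, -5, -4, -3, -2, 0, 3, 12, 14, 16, 20, 22, 28}, so |A + A| = 25. Thus K = 25/7. For comparison, the minimum possible |A + A| over all 7-element sets is 2·7 − 1 = 13 (so min K = 13/7), attained only by arithmetic progressions.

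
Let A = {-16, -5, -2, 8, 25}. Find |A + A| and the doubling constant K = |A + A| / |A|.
K = |A + A| / |A| = 15/5 = 3

Enumerate A + A = {a + b : a, b ∈ A}. With |A| = 5, there are |A|^2 = 25 ordered sum pairs; collecting distinct values, A + A = {-32, -21, -18, -10, -8, -7, -4, 3, 6, 9, 16, 20, 23, 33, 50}, so |A + A| = 15. Thus K = 15/5 = 3. For comparison, the minimum possible |A + A| over all 5-element sets is 2·5 − 1 = 9 (so min K = 9/5), attained only by arithmetic progressions.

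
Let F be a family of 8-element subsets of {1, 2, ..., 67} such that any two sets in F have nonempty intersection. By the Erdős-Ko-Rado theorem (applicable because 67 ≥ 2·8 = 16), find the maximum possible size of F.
max |F| = C(66, 7) = 778789440

The Erdős-Ko-Rado theorem states: for n ≥ 2k, an intersecting family of k-subsets of an n-element set has size at most C(n − 1, k − 1), with equality for 'star' families {A ⊆ [n] : |A| = k, i ∈ A} (fix an element i). For n = 67, k = 8: C(66, 7) = 778789440.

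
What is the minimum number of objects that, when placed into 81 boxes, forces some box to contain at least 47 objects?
n = (47 − 1)·81 + 1 = 3727

By the generalised pigeonhole principle, to guarantee some box contains ≥ r objects we need more than (r − 1) · k objects total. Threshold: n = (r − 1) · k + 1. With r = 47 and k = 81: n = 46 · 81 + 1 = 3726 + 1 = 3727. For n = 3726 = 46 · 81, we can put exactly 46 objects in every box, avoiding 47 in any single one — so 3727 is tight.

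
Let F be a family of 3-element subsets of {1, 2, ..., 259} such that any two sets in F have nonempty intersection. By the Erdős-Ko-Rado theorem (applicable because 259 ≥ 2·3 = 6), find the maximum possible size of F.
max |F| = C(258, 2) = 33153

The Erdős-Ko-Rado theorem states: for n ≥ 2k, an intersecting family of k-subsets of an n-element set has size at most C(n − 1, k − 1), with equality for 'star' families {A ⊆ [n] : |A| = k, i ∈ A} (fix an element i). For n = 259, k = 3: C(258, 2) = 33153.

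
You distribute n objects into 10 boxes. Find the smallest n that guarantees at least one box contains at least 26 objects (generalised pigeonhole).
n = (26 − 1)·10 + 1 = 251

By the generalised pigeonhole principle, to guarantee some box contains ≥ r objects we need more than (r − 1) · k objects total. Threshold: n = (r − 1) · k + 1. With r = 26 and k = 10: n = 25 · 10 + 1 = 250 + 1 = 251. For n = 250 = 25 · 10, we can put exactly 25 objects in every box, avoiding 26 in any single one — so 251 is tight.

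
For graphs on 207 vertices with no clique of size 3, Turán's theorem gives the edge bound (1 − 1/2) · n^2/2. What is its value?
Turán density bound = (1/2) · 207^2/2 = 42849/4 ≈ 10712.25

Turán's theorem: ex(n, K_{r+1}) is achieved by the complete r-partite Turán graph T(n, r) with parts as balanced as possible, and is at most (1 − 1/r) · n^2/2. For r = 2, n = 207: the density bound is (1/2) · 42849/2 = 42849/4 ≈ 10712.25. The integer-valued extremum is e(T(207, 2)) = 10712, which is strictly less than the density bound 42849/4 since 2 ∤ 207 (the parts of T(207, 2) cannot all be equal).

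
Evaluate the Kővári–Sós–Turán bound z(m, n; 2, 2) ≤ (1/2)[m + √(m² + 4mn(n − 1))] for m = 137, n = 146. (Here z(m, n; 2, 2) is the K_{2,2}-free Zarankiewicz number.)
z(137, 146; 2, 2) ≤ (1/2)[137 + √(137² + 4·137·146·145)] = (1/2)[137 + √11619929] = 1772.9008

Kővári–Sós–Turán: let r_1, ..., r_137 be the row sums and z = Σ r_i the total number of 1s. Each pair of columns can share at most one row with both entries 1 (else a 2×2 all-ones block appears), so Σ_i C(r_i, 2) ≤ C(146, 2) = 10585. By convexity Σ_i C(r_i, 2) ≥ 137·C(z/137, 2) = z(z − 137)/(2·137), giving z² − 137z − 137·146·145 ≤ 0 and hence z ≤ (1/2)[137 + √(18769 + 4·2900290)] = (1/2)[137 + √11619929] ≈ (1/2)(137 + 3408.8017) = 1772.9008.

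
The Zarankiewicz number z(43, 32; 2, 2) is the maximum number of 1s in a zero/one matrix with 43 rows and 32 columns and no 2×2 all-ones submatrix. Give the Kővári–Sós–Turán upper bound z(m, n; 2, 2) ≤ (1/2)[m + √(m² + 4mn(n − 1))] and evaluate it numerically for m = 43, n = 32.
z(43, 32; 2, 2) ≤ (1/2)[43 + √(43² + 4·43·32·31)] = (1/2)[43 + √172473] = 229.1493

Kővári–Sós–Turán: let r_1, ..., r_43 be the row sums and z = Σ r_i the total number of 1s. Each pair of columns can share at most one row with both entries 1 (else a 2×2 all-ones block appears), so Σ_i C(r_i, 2) ≤ C(32, 2) = 496. By convexity Σ_i C(r_i, 2) ≥ 43·C(z/43, 2) = z(z − 43)/(2·43), giving z² − 43z − 43·32·31 ≤ 0 and hence z ≤ (1/2)[43 + √(1849 + 4·42656)] = (1/2)[43 + √172473] ≈ (1/2)(43 + 415.2987) = 229.1493.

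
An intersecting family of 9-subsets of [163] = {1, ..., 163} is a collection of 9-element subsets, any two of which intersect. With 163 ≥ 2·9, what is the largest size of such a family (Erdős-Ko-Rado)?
max |F| = C(162, 8) = 9870758125020

The Erdős-Ko-Rado theorem states: for n ≥ 2k, an intersecting family of k-subsets of an n-element set has size at most C(n − 1, k − 1), with equality for 'star' families {A ⊆ [n] : |A| = k, i ∈ A} (fix an element i). For n = 163, k = 9: C(162, 8) = 9870758125020.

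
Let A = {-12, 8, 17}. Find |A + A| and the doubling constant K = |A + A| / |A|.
K = |A + A| / |A| = 6/3 = 2

Enumerate A + A = {a + b : a, b ∈ A}. With |A| = 3, there are |A|^2 = 9 ordered sum pairs; collecting distinct values, A + A = {-24, -4, 5, 16, 25, 34}, so |A + A| = 6. Thus K = 6/3 = 2. For comparison, the minimum possible |A + A| over all 3-element sets is 2·3 − 1 = 5 (so min K = 5/3), attained only by arithmetic progressions.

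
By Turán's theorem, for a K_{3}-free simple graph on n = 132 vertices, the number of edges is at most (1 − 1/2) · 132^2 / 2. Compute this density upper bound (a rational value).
Turán density bound = (1/2) · 132^2/2 = 4356

Turán's theorem: ex(n, K_{r+1}) is achieved by the complete r-partite Turán graph T(n, r) with parts as balanced as possible, and is at most (1 − 1/r) · n^2/2. For r = 2, n = 132: the density bound is (1/2) · 17424/2 = 4356. Since 2 ∣ 132, the Turán graph T(132, 2) has parts of equal size 66, and its edge count e(T(132, 2)) = 4356 attains the density bound exactly.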